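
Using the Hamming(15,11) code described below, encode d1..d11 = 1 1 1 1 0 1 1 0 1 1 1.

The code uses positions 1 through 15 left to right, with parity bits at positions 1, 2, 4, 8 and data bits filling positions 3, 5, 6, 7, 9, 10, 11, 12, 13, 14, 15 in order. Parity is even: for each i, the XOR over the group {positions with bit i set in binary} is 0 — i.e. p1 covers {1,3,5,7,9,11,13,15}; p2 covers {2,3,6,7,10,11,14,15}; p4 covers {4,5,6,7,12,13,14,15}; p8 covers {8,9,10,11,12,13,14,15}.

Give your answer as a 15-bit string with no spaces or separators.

Place data at non-parity positions: p1 p2 1 p4 1 1 1 p8 0 1 1 0 1 1 1
p1 (pos 1,3,5,7,9,11,13,15): XOR of data positions = 1⊕1⊕1⊕0⊕1⊕1⊕1 = 0
p2 (pos 2,3,6,7,10,11,14,15): XOR of data positions = 1⊕1⊕1⊕1⊕1⊕1⊕1 = 1
p4 (pos 4,5,6,7,12,13,14,15): XOR of data positions = 1⊕1⊕1⊕0⊕1⊕1⊕1 = 0
p8 (pos 8,9,10,11,12,13,14,15): XOR of data positions = 0⊕1⊕1⊕0⊕1⊕1⊕1 = 1
Codeword: 011011110110111

011011110110111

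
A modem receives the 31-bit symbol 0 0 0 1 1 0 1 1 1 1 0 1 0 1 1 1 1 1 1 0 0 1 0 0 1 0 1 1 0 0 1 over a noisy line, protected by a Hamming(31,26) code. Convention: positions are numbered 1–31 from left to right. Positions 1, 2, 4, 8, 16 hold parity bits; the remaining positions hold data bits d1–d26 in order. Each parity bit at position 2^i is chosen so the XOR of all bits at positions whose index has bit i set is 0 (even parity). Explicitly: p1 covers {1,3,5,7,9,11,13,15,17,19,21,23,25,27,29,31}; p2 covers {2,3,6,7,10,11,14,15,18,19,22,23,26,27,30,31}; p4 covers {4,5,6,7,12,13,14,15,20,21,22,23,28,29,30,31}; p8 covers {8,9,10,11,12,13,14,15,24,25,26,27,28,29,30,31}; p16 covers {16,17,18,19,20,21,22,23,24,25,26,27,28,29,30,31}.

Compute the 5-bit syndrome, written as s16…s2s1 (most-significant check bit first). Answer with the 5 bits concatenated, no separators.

10111

s1 (pos 1,3,5,7,9,11,13,15,17,19,21,23,25,27,29,31): 0⊕0⊕1⊕1⊕1⊕0⊕0⊕1⊕1⊕1⊕0⊕0⊕1⊕1⊕0⊕1 = 1
s2 (pos 2,3,6,7,10,11,14,15,18,19,22,23,26,27,30,31): 0⊕0⊕0⊕1⊕1⊕0⊕1⊕1⊕1⊕1⊕1⊕0⊕0⊕1⊕0⊕1 = 1
s4 (pos 4,5,6,7,12,13,14,15,20,21,22,23,28,29,30,31): 1⊕1⊕0⊕1⊕1⊕0⊕1⊕1⊕0⊕0⊕1⊕0⊕1⊕0⊕0⊕1 = 1
s8 (pos 8,9,10,11,12,13,14,15,24,25,26,27,28,29,30,31): 1⊕1⊕1⊕0⊕1⊕0⊕1⊕1⊕0⊕1⊕0⊕1⊕1⊕0⊕0⊕1 = 0
s16 (pos 16,17,18,19,20,21,22,23,24,25,26,27,28,29,30,31): 1⊕1⊕1⊕1⊕0⊕0⊕1⊕0⊕0⊕1⊕0⊕1⊕1⊕0⊕0⊕1 = 1
Syndrome s16…s1 = 10111 → error at position 23.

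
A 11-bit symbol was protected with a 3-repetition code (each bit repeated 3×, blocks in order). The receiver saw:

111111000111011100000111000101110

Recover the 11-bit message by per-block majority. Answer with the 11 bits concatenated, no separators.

11011001011

Block 1 (111): 3 ones → 1
Block 2 (111): 3 ones → 1
Block 3 (000): 0 ones → 0
Block 4 (111): 3 ones → 1
Block 5 (011): 2 ones → 1
Block 6 (100): 1 one → 0
Block 7 (000): 0 ones → 0
Block 8 (111): 3 ones → 1
Block 9 (000): 0 ones → 0
Block 10 (101): 2 ones → 1
Block 11 (110): 2 ones → 1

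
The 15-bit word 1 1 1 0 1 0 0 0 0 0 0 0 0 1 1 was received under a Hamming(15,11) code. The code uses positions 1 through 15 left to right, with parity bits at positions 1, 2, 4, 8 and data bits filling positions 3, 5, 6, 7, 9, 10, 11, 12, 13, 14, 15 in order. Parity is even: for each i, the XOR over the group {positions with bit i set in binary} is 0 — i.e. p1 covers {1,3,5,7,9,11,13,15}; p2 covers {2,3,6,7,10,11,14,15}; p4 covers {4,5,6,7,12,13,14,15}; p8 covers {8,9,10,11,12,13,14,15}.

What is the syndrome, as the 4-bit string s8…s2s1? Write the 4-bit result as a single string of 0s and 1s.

0100

s1 (pos 1,3,5,7,9,11,13,15): 1⊕1⊕1⊕0⊕0⊕0⊕0⊕1 = 0
s2 (pos 2,3,6,7,10,11,14,15): 1⊕1⊕0⊕0⊕0⊕0⊕1⊕1 = 0
s4 (pos 4,5,6,7,12,13,14,15): 0⊕1⊕0⊕0⊕0⊕0⊕1⊕1 = 1
s8 (pos 8,9,10,11,12,13,14,15): 0⊕0⊕0⊕0⊕0⊕0⊕1⊕1 = 0
Syndrome s8…s1 = 0100 → error at position 4.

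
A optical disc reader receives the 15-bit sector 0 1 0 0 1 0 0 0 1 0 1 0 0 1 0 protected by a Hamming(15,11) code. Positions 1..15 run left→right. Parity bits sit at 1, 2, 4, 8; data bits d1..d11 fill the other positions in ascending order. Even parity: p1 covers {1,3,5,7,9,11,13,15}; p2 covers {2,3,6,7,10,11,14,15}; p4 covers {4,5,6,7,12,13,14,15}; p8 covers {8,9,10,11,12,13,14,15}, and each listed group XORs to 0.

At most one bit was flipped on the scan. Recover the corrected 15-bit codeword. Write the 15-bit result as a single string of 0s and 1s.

s1 (pos 1,3,5,7,9,11,13,15): 0⊕0⊕1⊕0⊕1⊕1⊕0⊕0 = 1
s2 (pos 2,3,6,7,10,11,14,15): 1⊕0⊕0⊕0⊕0⊕1⊕1⊕0 = 1
s4 (pos 4,5,6,7,12,13,14,15): 0⊕1⊕0⊕0⊕0⊕0⊕1⊕0 = 0
s8 (pos 8,9,10,11,12,13,14,15): 0⊕1⊕0⊕1⊕0⊕0⊕1⊕0 = 1
Syndrome s8…s1 = 1011 → error at position 11.
Flip position 11: 010010001010010 → 010010001000010

010010001000010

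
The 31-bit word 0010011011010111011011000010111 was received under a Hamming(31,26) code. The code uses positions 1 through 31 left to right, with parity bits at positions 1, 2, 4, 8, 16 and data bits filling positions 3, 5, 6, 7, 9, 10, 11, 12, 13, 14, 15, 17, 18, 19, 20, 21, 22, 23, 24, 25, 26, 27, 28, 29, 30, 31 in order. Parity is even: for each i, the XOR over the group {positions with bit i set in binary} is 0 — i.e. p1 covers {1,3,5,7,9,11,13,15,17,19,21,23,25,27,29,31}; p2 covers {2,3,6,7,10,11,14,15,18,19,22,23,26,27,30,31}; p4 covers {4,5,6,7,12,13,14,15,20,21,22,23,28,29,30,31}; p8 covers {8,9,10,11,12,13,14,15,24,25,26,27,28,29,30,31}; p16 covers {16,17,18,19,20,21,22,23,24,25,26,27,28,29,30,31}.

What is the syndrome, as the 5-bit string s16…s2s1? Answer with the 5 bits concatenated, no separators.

s1 (pos 1,3,5,7,9,11,13,15,17,19,21,23,25,27,29,31): 0⊕1⊕0⊕1⊕1⊕0⊕0⊕1⊕0⊕1⊕1⊕0⊕0⊕1⊕1⊕1 = 1
s2 (pos 2,3,6,7,10,11,14,15,18,19,22,23,26,27,30,31): 0⊕1⊕1⊕1⊕1⊕0⊕1⊕1⊕1⊕1⊕1⊕0⊕0⊕1⊕1⊕1 = 0
s4 (pos 4,5,6,7,12,13,14,15,20,21,22,23,28,29,30,31): 0⊕0⊕1⊕1⊕1⊕0⊕1⊕1⊕0⊕1⊕1⊕0⊕0⊕1⊕1⊕1 = 0
s8 (pos 8,9,10,11,12,13,14,15,24,25,26,27,28,29,30,31): 0⊕1⊕1⊕0⊕1⊕0⊕1⊕1⊕0⊕0⊕0⊕1⊕0⊕1⊕1⊕1 = 1
s16 (pos 16,17,18,19,20,21,22,23,24,25,26,27,28,29,30,31): 1⊕0⊕1⊕1⊕0⊕1⊕1⊕0⊕0⊕0⊕0⊕1⊕0⊕1⊕1⊕1 = 1
Syndrome s16…s1 = 11001 → error at position 25.

11001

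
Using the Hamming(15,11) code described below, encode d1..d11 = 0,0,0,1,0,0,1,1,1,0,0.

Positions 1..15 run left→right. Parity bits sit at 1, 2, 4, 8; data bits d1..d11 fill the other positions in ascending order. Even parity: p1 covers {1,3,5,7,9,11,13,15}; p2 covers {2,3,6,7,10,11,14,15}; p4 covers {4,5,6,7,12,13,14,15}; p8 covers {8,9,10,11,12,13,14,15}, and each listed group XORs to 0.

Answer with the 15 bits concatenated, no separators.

Place data at non-parity positions: p1 p2 0 p4 0 0 1 p8 0 0 1 1 1 0 0
p1 (pos 1,3,5,7,9,11,13,15): XOR of data positions = 0⊕0⊕1⊕0⊕1⊕1⊕0 = 1
p2 (pos 2,3,6,7,10,11,14,15): XOR of data positions = 0⊕0⊕1⊕0⊕1⊕0⊕0 = 0
p4 (pos 4,5,6,7,12,13,14,15): XOR of data positions = 0⊕0⊕1⊕1⊕1⊕0⊕0 = 1
p8 (pos 8,9,10,11,12,13,14,15): XOR of data positions = 0⊕0⊕1⊕1⊕1⊕0⊕0 = 1
Codeword: 100100110011100

100100110011100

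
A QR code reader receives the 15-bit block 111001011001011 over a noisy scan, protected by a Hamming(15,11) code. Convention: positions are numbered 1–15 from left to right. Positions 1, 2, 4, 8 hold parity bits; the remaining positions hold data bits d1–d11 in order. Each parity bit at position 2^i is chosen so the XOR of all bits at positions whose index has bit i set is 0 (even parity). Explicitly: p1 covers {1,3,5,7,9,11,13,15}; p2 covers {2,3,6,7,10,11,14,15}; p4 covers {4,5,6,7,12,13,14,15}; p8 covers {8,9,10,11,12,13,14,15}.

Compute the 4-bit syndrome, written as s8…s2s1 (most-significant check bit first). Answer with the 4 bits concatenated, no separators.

s1 (pos 1,3,5,7,9,11,13,15): 1⊕1⊕0⊕0⊕1⊕0⊕0⊕1 = 0
s2 (pos 2,3,6,7,10,11,14,15): 1⊕1⊕1⊕0⊕0⊕0⊕1⊕1 = 1
s4 (pos 4,5,6,7,12,13,14,15): 0⊕0⊕1⊕0⊕1⊕0⊕1⊕1 = 0
s8 (pos 8,9,10,11,12,13,14,15): 1⊕1⊕0⊕0⊕1⊕0⊕1⊕1 = 1
Syndrome s8…s1 = 1010 → error at position 10.

1010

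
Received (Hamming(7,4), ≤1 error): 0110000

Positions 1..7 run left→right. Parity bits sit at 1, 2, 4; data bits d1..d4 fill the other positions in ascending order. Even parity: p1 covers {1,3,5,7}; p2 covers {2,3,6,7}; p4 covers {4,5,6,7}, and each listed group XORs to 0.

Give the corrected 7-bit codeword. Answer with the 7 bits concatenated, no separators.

s1 (pos 1,3,5,7): 0⊕1⊕0⊕0 = 1
s2 (pos 2,3,6,7): 1⊕1⊕0⊕0 = 0
s4 (pos 4,5,6,7): 0⊕0⊕0⊕0 = 0
Syndrome s4…s1 = 001 → error at position 1.
Flip position 1: 0110000 → 1110000

1110000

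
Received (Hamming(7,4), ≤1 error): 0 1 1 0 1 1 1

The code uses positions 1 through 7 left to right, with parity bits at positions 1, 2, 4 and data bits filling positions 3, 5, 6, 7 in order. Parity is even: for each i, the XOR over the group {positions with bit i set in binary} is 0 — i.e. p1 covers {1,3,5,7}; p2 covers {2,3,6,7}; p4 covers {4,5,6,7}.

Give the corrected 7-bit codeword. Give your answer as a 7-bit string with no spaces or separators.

s1 (pos 1,3,5,7): 0⊕1⊕1⊕1 = 1
s2 (pos 2,3,6,7): 1⊕1⊕1⊕1 = 0
s4 (pos 4,5,6,7): 0⊕1⊕1⊕1 = 1
Syndrome s4…s1 = 101 → error at position 5.
Flip position 5: 0110111 → 0110011

0110011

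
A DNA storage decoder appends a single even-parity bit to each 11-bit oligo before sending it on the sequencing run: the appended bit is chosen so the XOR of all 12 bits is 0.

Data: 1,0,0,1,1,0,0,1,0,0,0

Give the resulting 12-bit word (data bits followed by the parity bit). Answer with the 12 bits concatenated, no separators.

XOR of the 11 data bits: 1⊕0⊕0⊕1⊕1⊕0⊕0⊕1⊕0⊕0⊕0 = 0
Parity bit = 0 (so all 12 bits XOR to 0).

100110010000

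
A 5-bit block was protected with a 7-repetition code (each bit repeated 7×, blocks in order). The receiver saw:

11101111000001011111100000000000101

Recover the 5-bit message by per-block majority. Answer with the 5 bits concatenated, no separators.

10100

Block 1 (1110111): 6 ones → 1
Block 2 (1000001): 2 ones → 0
Block 3 (0111111): 6 ones → 1
Block 4 (0000000): 0 ones → 0
Block 5 (0000101): 2 ones → 0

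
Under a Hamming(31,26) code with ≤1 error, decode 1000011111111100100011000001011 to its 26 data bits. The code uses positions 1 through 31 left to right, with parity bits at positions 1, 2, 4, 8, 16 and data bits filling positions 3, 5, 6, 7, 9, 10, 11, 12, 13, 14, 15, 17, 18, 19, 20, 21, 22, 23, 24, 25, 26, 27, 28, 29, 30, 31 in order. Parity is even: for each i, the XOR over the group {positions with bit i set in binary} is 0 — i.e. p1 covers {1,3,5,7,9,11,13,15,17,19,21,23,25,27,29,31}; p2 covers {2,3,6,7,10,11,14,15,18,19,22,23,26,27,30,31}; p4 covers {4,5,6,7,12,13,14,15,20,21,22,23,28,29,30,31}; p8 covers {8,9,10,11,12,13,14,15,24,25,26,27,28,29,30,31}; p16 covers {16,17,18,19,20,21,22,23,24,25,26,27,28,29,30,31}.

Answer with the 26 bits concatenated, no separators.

00111111110100011000001011

s1 (pos 1,3,5,7,9,11,13,15,17,19,21,23,25,27,29,31): 1⊕0⊕0⊕1⊕1⊕1⊕1⊕0⊕1⊕0⊕1⊕0⊕0⊕0⊕0⊕1 = 0
s2 (pos 2,3,6,7,10,11,14,15,18,19,22,23,26,27,30,31): 0⊕0⊕1⊕1⊕1⊕1⊕1⊕0⊕0⊕0⊕1⊕0⊕0⊕0⊕1⊕1 = 0
s4 (pos 4,5,6,7,12,13,14,15,20,21,22,23,28,29,30,31): 0⊕0⊕1⊕1⊕1⊕1⊕1⊕0⊕0⊕1⊕1⊕0⊕1⊕0⊕1⊕1 = 0
s8 (pos 8,9,10,11,12,13,14,15,24,25,26,27,28,29,30,31): 1⊕1⊕1⊕1⊕1⊕1⊕1⊕0⊕0⊕0⊕0⊕0⊕1⊕0⊕1⊕1 = 0
s16 (pos 16,17,18,19,20,21,22,23,24,25,26,27,28,29,30,31): 0⊕1⊕0⊕0⊕0⊕1⊕1⊕0⊕0⊕0⊕0⊕0⊕1⊕0⊕1⊕1 = 0
Syndrome s16…s1 = 00000 → no error.
Read data bits from positions 3,5,6,7,9,10,11,12,13,14,15,17,18,19,20,21,22,23,24,25,26,27,28,29,30,31: 00111111110100011000001011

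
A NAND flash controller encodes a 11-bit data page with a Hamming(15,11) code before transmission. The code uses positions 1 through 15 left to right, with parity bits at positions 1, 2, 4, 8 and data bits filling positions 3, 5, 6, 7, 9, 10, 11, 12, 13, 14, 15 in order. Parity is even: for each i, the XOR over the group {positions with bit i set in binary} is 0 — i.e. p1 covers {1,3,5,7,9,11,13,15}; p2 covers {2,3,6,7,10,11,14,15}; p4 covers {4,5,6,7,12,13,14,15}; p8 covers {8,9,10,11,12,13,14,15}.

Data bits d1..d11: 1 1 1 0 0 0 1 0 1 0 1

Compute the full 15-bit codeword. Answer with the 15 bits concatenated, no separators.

101011010010101

Place data at non-parity positions: p1 p2 1 p4 1 1 0 p8 0 0 1 0 1 0 1
p1 (pos 1,3,5,7,9,11,13,15): XOR of data positions = 1⊕1⊕0⊕0⊕1⊕1⊕1 = 1
p2 (pos 2,3,6,7,10,11,14,15): XOR of data positions = 1⊕1⊕0⊕0⊕1⊕0⊕1 = 0
p4 (pos 4,5,6,7,12,13,14,15): XOR of data positions = 1⊕1⊕0⊕0⊕1⊕0⊕1 = 0
p8 (pos 8,9,10,11,12,13,14,15): XOR of data positions = 0⊕0⊕1⊕0⊕1⊕0⊕1 = 1
Codeword: 101011010010101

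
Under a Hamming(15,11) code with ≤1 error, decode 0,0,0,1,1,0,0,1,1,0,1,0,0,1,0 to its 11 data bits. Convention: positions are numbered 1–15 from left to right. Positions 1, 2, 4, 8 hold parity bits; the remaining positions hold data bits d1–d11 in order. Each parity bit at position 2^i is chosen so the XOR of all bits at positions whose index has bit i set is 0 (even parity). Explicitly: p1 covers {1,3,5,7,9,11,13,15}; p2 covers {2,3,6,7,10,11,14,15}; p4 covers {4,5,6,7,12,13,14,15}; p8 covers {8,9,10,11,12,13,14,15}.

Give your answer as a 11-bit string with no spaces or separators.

00001010010

s1 (pos 1,3,5,7,9,11,13,15): 0⊕0⊕1⊕0⊕1⊕1⊕0⊕0 = 1
s2 (pos 2,3,6,7,10,11,14,15): 0⊕0⊕0⊕0⊕0⊕1⊕1⊕0 = 0
s4 (pos 4,5,6,7,12,13,14,15): 1⊕1⊕0⊕0⊕0⊕0⊕1⊕0 = 1
s8 (pos 8,9,10,11,12,13,14,15): 1⊕1⊕0⊕1⊕0⊕0⊕1⊕0 = 0
Syndrome s8…s1 = 0101 → error at position 5.
Flip position 5: 000110011010010 → 000100011010010
Read data bits from positions 3,5,6,7,9,10,11,12,13,14,15: 00001010010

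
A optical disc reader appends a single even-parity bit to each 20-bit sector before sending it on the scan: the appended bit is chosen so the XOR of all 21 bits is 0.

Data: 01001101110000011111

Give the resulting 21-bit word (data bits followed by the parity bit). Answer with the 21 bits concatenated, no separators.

010011011100000111111

XOR of the 20 data bits: 0⊕1⊕0⊕0⊕1⊕1⊕0⊕1⊕1⊕1⊕0⊕0⊕0⊕0⊕0⊕1⊕1⊕1⊕1⊕1 = 1
Parity bit = 1 (so all 21 bits XOR to 0).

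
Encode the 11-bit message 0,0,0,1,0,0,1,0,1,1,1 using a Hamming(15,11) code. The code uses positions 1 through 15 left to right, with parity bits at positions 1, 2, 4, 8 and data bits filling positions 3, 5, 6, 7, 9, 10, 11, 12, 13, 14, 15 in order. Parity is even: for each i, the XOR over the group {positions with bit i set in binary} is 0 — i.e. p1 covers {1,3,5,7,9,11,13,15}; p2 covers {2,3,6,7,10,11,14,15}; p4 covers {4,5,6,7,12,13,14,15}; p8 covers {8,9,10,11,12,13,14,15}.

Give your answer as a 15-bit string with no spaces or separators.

Place data at non-parity positions: p1 p2 0 p4 0 0 1 p8 0 0 1 0 1 1 1
p1 (pos 1,3,5,7,9,11,13,15): XOR of data positions = 0⊕0⊕1⊕0⊕1⊕1⊕1 = 0
p2 (pos 2,3,6,7,10,11,14,15): XOR of data positions = 0⊕0⊕1⊕0⊕1⊕1⊕1 = 0
p4 (pos 4,5,6,7,12,13,14,15): XOR of data positions = 0⊕0⊕1⊕0⊕1⊕1⊕1 = 0
p8 (pos 8,9,10,11,12,13,14,15): XOR of data positions = 0⊕0⊕1⊕0⊕1⊕1⊕1 = 0
Codeword: 000000100010111

000000100010111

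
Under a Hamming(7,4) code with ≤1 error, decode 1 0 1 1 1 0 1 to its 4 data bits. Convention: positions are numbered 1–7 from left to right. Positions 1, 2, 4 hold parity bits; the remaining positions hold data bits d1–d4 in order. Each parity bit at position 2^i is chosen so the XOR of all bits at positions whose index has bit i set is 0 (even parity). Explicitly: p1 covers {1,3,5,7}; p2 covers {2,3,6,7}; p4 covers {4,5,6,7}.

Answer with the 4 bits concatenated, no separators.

s1 (pos 1,3,5,7): 1⊕1⊕1⊕1 = 0
s2 (pos 2,3,6,7): 0⊕1⊕0⊕1 = 0
s4 (pos 4,5,6,7): 1⊕1⊕0⊕1 = 1
Syndrome s4…s1 = 100 → error at position 4.
Flip position 4: 1011101 → 1010101
Read data bits from positions 3,5,6,7: 1101

1101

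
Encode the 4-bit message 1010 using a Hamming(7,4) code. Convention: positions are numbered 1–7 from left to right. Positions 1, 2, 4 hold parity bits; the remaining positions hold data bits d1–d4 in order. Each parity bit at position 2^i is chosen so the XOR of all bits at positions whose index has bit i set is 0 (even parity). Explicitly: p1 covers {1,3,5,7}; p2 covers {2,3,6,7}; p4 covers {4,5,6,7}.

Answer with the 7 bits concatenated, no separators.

1011010

Place data at non-parity positions: p1 p2 1 p4 0 1 0
p1 (pos 1,3,5,7): XOR of data positions = 1⊕0⊕0 = 1
p2 (pos 2,3,6,7): XOR of data positions = 1⊕1⊕0 = 0
p4 (pos 4,5,6,7): XOR of data positions = 0⊕1⊕0 = 1
Codeword: 1011010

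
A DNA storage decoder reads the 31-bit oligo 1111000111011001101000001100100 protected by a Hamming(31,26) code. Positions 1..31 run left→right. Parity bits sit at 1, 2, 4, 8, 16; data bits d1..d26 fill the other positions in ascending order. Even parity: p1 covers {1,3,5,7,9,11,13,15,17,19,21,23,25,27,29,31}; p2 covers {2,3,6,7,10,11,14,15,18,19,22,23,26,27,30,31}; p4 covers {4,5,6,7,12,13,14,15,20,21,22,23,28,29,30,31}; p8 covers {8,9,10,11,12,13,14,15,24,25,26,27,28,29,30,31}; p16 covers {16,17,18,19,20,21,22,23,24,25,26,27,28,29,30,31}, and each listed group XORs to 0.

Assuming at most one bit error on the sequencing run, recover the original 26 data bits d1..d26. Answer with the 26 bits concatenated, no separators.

s1 (pos 1,3,5,7,9,11,13,15,17,19,21,23,25,27,29,31): 1⊕1⊕0⊕0⊕1⊕0⊕1⊕0⊕1⊕1⊕0⊕0⊕1⊕0⊕1⊕0 = 0
s2 (pos 2,3,6,7,10,11,14,15,18,19,22,23,26,27,30,31): 1⊕1⊕0⊕0⊕1⊕0⊕0⊕0⊕0⊕1⊕0⊕0⊕1⊕0⊕0⊕0 = 1
s4 (pos 4,5,6,7,12,13,14,15,20,21,22,23,28,29,30,31): 1⊕0⊕0⊕0⊕1⊕1⊕0⊕0⊕0⊕0⊕0⊕0⊕0⊕1⊕0⊕0 = 0
s8 (pos 8,9,10,11,12,13,14,15,24,25,26,27,28,29,30,31): 1⊕1⊕1⊕0⊕1⊕1⊕0⊕0⊕0⊕1⊕1⊕0⊕0⊕1⊕0⊕0 = 0
s16 (pos 16,17,18,19,20,21,22,23,24,25,26,27,28,29,30,31): 1⊕1⊕0⊕1⊕0⊕0⊕0⊕0⊕0⊕1⊕1⊕0⊕0⊕1⊕0⊕0 = 0
Syndrome s16…s1 = 00010 → error at position 2.
Flip position 2: 1111000111011001101000001100100 → 1011000111011001101000001100100
Read data bits from positions 3,5,6,7,9,10,11,12,13,14,15,17,18,19,20,21,22,23,24,25,26,27,28,29,30,31: 10001101100101000001100100

10001101100101000001100100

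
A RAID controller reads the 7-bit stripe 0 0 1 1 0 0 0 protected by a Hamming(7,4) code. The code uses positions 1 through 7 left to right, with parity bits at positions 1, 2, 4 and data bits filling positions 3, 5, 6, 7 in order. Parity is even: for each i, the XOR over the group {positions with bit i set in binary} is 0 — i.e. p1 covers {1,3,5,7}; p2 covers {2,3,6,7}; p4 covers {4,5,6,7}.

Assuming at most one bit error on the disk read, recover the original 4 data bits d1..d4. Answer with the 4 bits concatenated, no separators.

1001

s1 (pos 1,3,5,7): 0⊕1⊕0⊕0 = 1
s2 (pos 2,3,6,7): 0⊕1⊕0⊕0 = 1
s4 (pos 4,5,6,7): 1⊕0⊕0⊕0 = 1
Syndrome s4…s1 = 111 → error at position 7.
Flip position 7: 0011000 → 0011001
Read data bits from positions 3,5,6,7: 1001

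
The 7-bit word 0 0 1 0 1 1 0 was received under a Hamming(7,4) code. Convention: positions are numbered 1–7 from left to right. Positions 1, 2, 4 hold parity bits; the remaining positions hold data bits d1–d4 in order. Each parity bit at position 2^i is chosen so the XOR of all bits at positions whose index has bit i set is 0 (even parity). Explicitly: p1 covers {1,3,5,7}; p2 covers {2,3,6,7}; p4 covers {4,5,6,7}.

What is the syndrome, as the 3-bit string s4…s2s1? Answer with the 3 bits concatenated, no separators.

000

s1 (pos 1,3,5,7): 0⊕1⊕1⊕0 = 0
s2 (pos 2,3,6,7): 0⊕1⊕1⊕0 = 0
s4 (pos 4,5,6,7): 0⊕1⊕1⊕0 = 0
Syndrome s4…s1 = 000 → no error.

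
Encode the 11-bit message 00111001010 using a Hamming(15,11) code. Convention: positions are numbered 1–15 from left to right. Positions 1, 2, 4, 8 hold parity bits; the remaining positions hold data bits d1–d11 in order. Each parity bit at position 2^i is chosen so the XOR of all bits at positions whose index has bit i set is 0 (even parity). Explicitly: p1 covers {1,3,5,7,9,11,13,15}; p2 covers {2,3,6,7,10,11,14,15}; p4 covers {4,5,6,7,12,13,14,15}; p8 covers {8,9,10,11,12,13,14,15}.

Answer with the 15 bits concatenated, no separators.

010001111001010

Place data at non-parity positions: p1 p2 0 p4 0 1 1 p8 1 0 0 1 0 1 0
p1 (pos 1,3,5,7,9,11,13,15): XOR of data positions = 0⊕0⊕1⊕1⊕0⊕0⊕0 = 0
p2 (pos 2,3,6,7,10,11,14,15): XOR of data positions = 0⊕1⊕1⊕0⊕0⊕1⊕0 = 1
p4 (pos 4,5,6,7,12,13,14,15): XOR of data positions = 0⊕1⊕1⊕1⊕0⊕1⊕0 = 0
p8 (pos 8,9,10,11,12,13,14,15): XOR of data positions = 1⊕0⊕0⊕1⊕0⊕1⊕0 = 1
Codeword: 010001111001010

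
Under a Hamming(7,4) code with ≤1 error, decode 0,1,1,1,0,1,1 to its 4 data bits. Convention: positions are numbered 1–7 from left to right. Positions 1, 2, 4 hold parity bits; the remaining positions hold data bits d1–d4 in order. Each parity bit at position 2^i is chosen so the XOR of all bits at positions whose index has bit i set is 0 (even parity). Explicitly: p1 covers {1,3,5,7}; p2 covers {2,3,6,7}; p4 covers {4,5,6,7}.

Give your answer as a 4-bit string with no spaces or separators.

s1 (pos 1,3,5,7): 0⊕1⊕0⊕1 = 0
s2 (pos 2,3,6,7): 1⊕1⊕1⊕1 = 0
s4 (pos 4,5,6,7): 1⊕0⊕1⊕1 = 1
Syndrome s4…s1 = 100 → error at position 4.
Flip position 4: 0111011 → 0110011
Read data bits from positions 3,5,6,7: 1011

1011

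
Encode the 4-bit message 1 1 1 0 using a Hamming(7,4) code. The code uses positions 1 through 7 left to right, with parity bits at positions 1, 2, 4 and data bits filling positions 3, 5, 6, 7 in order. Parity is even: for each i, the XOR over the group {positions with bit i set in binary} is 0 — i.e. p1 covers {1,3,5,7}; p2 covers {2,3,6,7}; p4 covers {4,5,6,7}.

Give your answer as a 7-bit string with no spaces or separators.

Place data at non-parity positions: p1 p2 1 p4 1 1 0
p1 (pos 1,3,5,7): XOR of data positions = 1⊕1⊕0 = 0
p2 (pos 2,3,6,7): XOR of data positions = 1⊕1⊕0 = 0
p4 (pos 4,5,6,7): XOR of data positions = 1⊕1⊕0 = 0
Codeword: 0010110

0010110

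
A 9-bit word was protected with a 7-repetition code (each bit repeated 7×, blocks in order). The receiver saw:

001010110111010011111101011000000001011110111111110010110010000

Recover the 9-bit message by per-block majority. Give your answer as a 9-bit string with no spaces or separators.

011101110

Block 1 (0010101): 3 ones → 0
Block 2 (1011101): 5 ones → 1
Block 3 (0011111): 5 ones → 1
Block 4 (1010110): 4 ones → 1
Block 5 (0000000): 0 ones → 0
Block 6 (1011110): 5 ones → 1
Block 7 (1111111): 7 ones → 1
Block 8 (1001011): 4 ones → 1
Block 9 (0010000): 1 one → 0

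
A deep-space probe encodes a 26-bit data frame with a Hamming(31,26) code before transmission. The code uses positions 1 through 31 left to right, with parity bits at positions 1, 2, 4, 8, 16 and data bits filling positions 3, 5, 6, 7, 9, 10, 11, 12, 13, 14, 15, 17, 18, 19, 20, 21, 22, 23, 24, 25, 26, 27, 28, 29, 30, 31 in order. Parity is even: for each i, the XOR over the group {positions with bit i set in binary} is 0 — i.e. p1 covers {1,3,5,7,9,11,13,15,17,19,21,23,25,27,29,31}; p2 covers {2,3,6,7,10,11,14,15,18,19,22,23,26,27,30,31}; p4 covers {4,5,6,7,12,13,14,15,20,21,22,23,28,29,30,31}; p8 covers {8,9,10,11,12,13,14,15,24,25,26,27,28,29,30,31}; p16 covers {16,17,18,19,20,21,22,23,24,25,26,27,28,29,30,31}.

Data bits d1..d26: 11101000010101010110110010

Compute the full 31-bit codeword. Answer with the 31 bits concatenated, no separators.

0010110010000100101010110110010

Place data at non-parity positions: p1 p2 1 p4 1 1 0 p8 1 0 0 0 0 1 0 p16 1 0 1 0 1 0 1 1 0 1 1 0 0 1 0
p1 (pos 1,3,5,7,9,11,13,15,17,19,21,23,25,27,29,31): XOR of data positions = 1⊕1⊕0⊕1⊕0⊕0⊕0⊕1⊕1⊕1⊕1⊕0⊕1⊕0⊕0 = 0
p2 (pos 2,3,6,7,10,11,14,15,18,19,22,23,26,27,30,31): XOR of data positions = 1⊕1⊕0⊕0⊕0⊕1⊕0⊕0⊕1⊕0⊕1⊕1⊕1⊕1⊕0 = 0
p4 (pos 4,5,6,7,12,13,14,15,20,21,22,23,28,29,30,31): XOR of data positions = 1⊕1⊕0⊕0⊕0⊕1⊕0⊕0⊕1⊕0⊕1⊕0⊕0⊕1⊕0 = 0
p8 (pos 8,9,10,11,12,13,14,15,24,25,26,27,28,29,30,31): XOR of data positions = 1⊕0⊕0⊕0⊕0⊕1⊕0⊕1⊕0⊕1⊕1⊕0⊕0⊕1⊕0 = 0
p16 (pos 16,17,18,19,20,21,22,23,24,25,26,27,28,29,30,31): XOR of data positions = 1⊕0⊕1⊕0⊕1⊕0⊕1⊕1⊕0⊕1⊕1⊕0⊕0⊕1⊕0 = 0
Codeword: 0010110010000100101010110110010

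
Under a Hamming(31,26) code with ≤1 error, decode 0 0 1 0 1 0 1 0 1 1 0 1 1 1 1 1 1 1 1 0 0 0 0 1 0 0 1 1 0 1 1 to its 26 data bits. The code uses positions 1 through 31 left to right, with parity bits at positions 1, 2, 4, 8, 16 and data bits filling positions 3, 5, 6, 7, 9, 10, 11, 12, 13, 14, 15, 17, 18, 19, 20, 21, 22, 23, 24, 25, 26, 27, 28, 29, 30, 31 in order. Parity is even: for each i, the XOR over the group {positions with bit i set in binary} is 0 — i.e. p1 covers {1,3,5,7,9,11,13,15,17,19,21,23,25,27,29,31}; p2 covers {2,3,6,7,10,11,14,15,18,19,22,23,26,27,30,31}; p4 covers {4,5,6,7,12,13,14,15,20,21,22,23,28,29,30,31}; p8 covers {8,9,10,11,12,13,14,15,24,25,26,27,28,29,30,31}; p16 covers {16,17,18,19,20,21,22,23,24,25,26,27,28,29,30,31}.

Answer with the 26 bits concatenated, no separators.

11011101111111000010010011

s1 (pos 1,3,5,7,9,11,13,15,17,19,21,23,25,27,29,31): 0⊕1⊕1⊕1⊕1⊕0⊕1⊕1⊕1⊕1⊕0⊕0⊕0⊕1⊕0⊕1 = 0
s2 (pos 2,3,6,7,10,11,14,15,18,19,22,23,26,27,30,31): 0⊕1⊕0⊕1⊕1⊕0⊕1⊕1⊕1⊕1⊕0⊕0⊕0⊕1⊕1⊕1 = 0
s4 (pos 4,5,6,7,12,13,14,15,20,21,22,23,28,29,30,31): 0⊕1⊕0⊕1⊕1⊕1⊕1⊕1⊕0⊕0⊕0⊕0⊕1⊕0⊕1⊕1 = 1
s8 (pos 8,9,10,11,12,13,14,15,24,25,26,27,28,29,30,31): 0⊕1⊕1⊕0⊕1⊕1⊕1⊕1⊕1⊕0⊕0⊕1⊕1⊕0⊕1⊕1 = 1
s16 (pos 16,17,18,19,20,21,22,23,24,25,26,27,28,29,30,31): 1⊕1⊕1⊕1⊕0⊕0⊕0⊕0⊕1⊕0⊕0⊕1⊕1⊕0⊕1⊕1 = 1
Syndrome s16…s1 = 11100 → error at position 28.
Flip position 28: 0010101011011111111000010011011 → 0010101011011111111000010010011
Read data bits from positions 3,5,6,7,9,10,11,12,13,14,15,17,18,19,20,21,22,23,24,25,26,27,28,29,30,31: 11011101111111000010010011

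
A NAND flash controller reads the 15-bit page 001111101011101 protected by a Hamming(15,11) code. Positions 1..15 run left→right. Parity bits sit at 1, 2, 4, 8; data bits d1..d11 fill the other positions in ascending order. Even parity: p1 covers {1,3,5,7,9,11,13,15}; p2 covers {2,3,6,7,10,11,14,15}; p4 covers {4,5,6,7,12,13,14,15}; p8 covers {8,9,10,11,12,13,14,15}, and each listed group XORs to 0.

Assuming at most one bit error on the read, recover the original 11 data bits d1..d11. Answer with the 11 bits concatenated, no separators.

11111011100

s1 (pos 1,3,5,7,9,11,13,15): 0⊕1⊕1⊕1⊕1⊕1⊕1⊕1 = 1
s2 (pos 2,3,6,7,10,11,14,15): 0⊕1⊕1⊕1⊕0⊕1⊕0⊕1 = 1
s4 (pos 4,5,6,7,12,13,14,15): 1⊕1⊕1⊕1⊕1⊕1⊕0⊕1 = 1
s8 (pos 8,9,10,11,12,13,14,15): 0⊕1⊕0⊕1⊕1⊕1⊕0⊕1 = 1
Syndrome s8…s1 = 1111 → error at position 15.
Flip position 15: 001111101011101 → 001111101011100
Read data bits from positions 3,5,6,7,9,10,11,12,13,14,15: 11111011100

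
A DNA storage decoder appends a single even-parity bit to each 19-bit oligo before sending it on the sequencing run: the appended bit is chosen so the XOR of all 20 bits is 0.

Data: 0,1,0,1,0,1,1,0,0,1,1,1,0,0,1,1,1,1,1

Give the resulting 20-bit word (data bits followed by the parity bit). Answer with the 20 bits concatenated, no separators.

01010110011100111110

XOR of the 19 data bits: 0⊕1⊕0⊕1⊕0⊕1⊕1⊕0⊕0⊕1⊕1⊕1⊕0⊕0⊕1⊕1⊕1⊕1⊕1 = 0
Parity bit = 0 (so all 20 bits XOR to 0).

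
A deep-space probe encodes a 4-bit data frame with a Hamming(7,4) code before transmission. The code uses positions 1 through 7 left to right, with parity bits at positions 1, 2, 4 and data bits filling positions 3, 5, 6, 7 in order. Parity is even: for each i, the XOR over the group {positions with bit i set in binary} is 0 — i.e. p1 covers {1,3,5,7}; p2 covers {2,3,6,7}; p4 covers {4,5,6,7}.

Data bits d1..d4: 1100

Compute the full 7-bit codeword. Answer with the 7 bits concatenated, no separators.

0111100

Place data at non-parity positions: p1 p2 1 p4 1 0 0
p1 (pos 1,3,5,7): XOR of data positions = 1⊕1⊕0 = 0
p2 (pos 2,3,6,7): XOR of data positions = 1⊕0⊕0 = 1
p4 (pos 4,5,6,7): XOR of data positions = 1⊕0⊕0 = 1
Codeword: 0111100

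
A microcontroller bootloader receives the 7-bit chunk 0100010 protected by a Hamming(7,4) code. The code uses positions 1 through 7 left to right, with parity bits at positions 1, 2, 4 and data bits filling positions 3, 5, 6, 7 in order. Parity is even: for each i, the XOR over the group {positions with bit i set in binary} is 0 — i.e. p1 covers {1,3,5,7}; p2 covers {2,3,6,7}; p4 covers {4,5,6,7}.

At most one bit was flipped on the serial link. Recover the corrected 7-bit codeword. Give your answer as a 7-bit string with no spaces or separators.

0101010

s1 (pos 1,3,5,7): 0⊕0⊕0⊕0 = 0
s2 (pos 2,3,6,7): 1⊕0⊕1⊕0 = 0
s4 (pos 4,5,6,7): 0⊕0⊕1⊕0 = 1
Syndrome s4…s1 = 100 → error at position 4.
Flip position 4: 0100010 → 0101010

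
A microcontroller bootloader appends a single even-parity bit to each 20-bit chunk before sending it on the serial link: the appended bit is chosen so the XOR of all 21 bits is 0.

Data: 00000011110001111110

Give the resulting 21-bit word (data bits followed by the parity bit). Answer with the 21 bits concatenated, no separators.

000000111100011111100

XOR of the 20 data bits: 0⊕0⊕0⊕0⊕0⊕0⊕1⊕1⊕1⊕1⊕0⊕0⊕0⊕1⊕1⊕1⊕1⊕1⊕1⊕0 = 0
Parity bit = 0 (so all 21 bits XOR to 0).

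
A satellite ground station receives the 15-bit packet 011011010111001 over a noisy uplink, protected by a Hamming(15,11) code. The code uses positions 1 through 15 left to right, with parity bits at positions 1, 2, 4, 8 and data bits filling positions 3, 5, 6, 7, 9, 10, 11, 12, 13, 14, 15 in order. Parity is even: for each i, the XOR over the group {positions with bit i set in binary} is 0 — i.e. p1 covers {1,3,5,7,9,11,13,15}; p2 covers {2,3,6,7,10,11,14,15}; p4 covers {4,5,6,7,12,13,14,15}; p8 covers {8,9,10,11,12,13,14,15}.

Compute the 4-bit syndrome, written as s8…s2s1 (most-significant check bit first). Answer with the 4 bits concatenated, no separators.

s1 (pos 1,3,5,7,9,11,13,15): 0⊕1⊕1⊕0⊕0⊕1⊕0⊕1 = 0
s2 (pos 2,3,6,7,10,11,14,15): 1⊕1⊕1⊕0⊕1⊕1⊕0⊕1 = 0
s4 (pos 4,5,6,7,12,13,14,15): 0⊕1⊕1⊕0⊕1⊕0⊕0⊕1 = 0
s8 (pos 8,9,10,11,12,13,14,15): 1⊕0⊕1⊕1⊕1⊕0⊕0⊕1 = 1
Syndrome s8…s1 = 1000 → error at position 8.

1000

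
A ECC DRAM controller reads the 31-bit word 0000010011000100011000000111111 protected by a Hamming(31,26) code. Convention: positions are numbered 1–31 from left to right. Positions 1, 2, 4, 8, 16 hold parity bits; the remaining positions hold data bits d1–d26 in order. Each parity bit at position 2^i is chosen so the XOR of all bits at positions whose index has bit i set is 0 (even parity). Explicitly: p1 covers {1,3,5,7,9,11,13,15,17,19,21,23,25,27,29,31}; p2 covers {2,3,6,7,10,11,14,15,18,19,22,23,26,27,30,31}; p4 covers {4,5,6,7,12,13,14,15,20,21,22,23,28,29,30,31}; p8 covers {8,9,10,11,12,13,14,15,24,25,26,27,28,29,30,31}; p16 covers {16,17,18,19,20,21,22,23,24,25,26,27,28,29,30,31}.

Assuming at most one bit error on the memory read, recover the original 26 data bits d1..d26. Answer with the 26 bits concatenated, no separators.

00101110010011000000111111

s1 (pos 1,3,5,7,9,11,13,15,17,19,21,23,25,27,29,31): 0⊕0⊕0⊕0⊕1⊕0⊕0⊕0⊕0⊕1⊕0⊕0⊕0⊕1⊕1⊕1 = 1
s2 (pos 2,3,6,7,10,11,14,15,18,19,22,23,26,27,30,31): 0⊕0⊕1⊕0⊕1⊕0⊕1⊕0⊕1⊕1⊕0⊕0⊕1⊕1⊕1⊕1 = 1
s4 (pos 4,5,6,7,12,13,14,15,20,21,22,23,28,29,30,31): 0⊕0⊕1⊕0⊕0⊕0⊕1⊕0⊕0⊕0⊕0⊕0⊕1⊕1⊕1⊕1 = 0
s8 (pos 8,9,10,11,12,13,14,15,24,25,26,27,28,29,30,31): 0⊕1⊕1⊕0⊕0⊕0⊕1⊕0⊕0⊕0⊕1⊕1⊕1⊕1⊕1⊕1 = 1
s16 (pos 16,17,18,19,20,21,22,23,24,25,26,27,28,29,30,31): 0⊕0⊕1⊕1⊕0⊕0⊕0⊕0⊕0⊕0⊕1⊕1⊕1⊕1⊕1⊕1 = 0
Syndrome s16…s1 = 01011 → error at position 11.
Flip position 11: 0000010011000100011000000111111 → 0000010011100100011000000111111
Read data bits from positions 3,5,6,7,9,10,11,12,13,14,15,17,18,19,20,21,22,23,24,25,26,27,28,29,30,31: 00101110010011000000111111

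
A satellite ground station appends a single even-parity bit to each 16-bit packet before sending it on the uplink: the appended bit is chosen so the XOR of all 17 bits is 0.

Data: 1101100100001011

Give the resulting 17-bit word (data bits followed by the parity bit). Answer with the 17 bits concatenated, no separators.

XOR of the 16 data bits: 1⊕1⊕0⊕1⊕1⊕0⊕0⊕1⊕0⊕0⊕0⊕0⊕1⊕0⊕1⊕1 = 0
Parity bit = 0 (so all 17 bits XOR to 0).

11011001000010110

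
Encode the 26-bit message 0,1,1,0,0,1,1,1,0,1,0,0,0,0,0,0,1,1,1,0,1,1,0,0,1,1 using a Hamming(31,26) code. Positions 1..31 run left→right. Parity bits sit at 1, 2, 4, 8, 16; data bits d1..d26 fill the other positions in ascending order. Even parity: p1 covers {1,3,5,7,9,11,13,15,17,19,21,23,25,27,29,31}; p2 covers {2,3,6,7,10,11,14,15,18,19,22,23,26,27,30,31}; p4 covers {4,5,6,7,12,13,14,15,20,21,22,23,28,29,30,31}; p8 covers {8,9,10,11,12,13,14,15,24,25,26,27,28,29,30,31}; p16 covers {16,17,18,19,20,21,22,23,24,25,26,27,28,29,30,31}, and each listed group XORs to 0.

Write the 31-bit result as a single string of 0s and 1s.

Place data at non-parity positions: p1 p2 0 p4 1 1 0 p8 0 1 1 1 0 1 0 p16 0 0 0 0 0 1 1 1 0 1 1 0 0 1 1
p1 (pos 1,3,5,7,9,11,13,15,17,19,21,23,25,27,29,31): XOR of data positions = 0⊕1⊕0⊕0⊕1⊕0⊕0⊕0⊕0⊕0⊕1⊕0⊕1⊕0⊕1 = 1
p2 (pos 2,3,6,7,10,11,14,15,18,19,22,23,26,27,30,31): XOR of data positions = 0⊕1⊕0⊕1⊕1⊕1⊕0⊕0⊕0⊕1⊕1⊕1⊕1⊕1⊕1 = 0
p4 (pos 4,5,6,7,12,13,14,15,20,21,22,23,28,29,30,31): XOR of data positions = 1⊕1⊕0⊕1⊕0⊕1⊕0⊕0⊕0⊕1⊕1⊕0⊕0⊕1⊕1 = 0
p8 (pos 8,9,10,11,12,13,14,15,24,25,26,27,28,29,30,31): XOR of data positions = 0⊕1⊕1⊕1⊕0⊕1⊕0⊕1⊕0⊕1⊕1⊕0⊕0⊕1⊕1 = 1
p16 (pos 16,17,18,19,20,21,22,23,24,25,26,27,28,29,30,31): XOR of data positions = 0⊕0⊕0⊕0⊕0⊕1⊕1⊕1⊕0⊕1⊕1⊕0⊕0⊕1⊕1 = 1
Codeword: 1000110101110101000001110110011

1000110101110101000001110110011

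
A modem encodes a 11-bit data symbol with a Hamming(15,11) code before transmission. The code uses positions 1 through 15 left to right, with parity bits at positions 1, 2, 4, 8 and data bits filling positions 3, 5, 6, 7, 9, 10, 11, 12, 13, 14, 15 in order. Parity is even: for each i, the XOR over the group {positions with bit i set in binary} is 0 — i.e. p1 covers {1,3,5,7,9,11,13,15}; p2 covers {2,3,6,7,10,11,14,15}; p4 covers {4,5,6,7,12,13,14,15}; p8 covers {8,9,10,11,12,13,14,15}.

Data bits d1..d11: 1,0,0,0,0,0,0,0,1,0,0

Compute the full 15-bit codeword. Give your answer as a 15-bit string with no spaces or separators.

Place data at non-parity positions: p1 p2 1 p4 0 0 0 p8 0 0 0 0 1 0 0
p1 (pos 1,3,5,7,9,11,13,15): XOR of data positions = 1⊕0⊕0⊕0⊕0⊕1⊕0 = 0
p2 (pos 2,3,6,7,10,11,14,15): XOR of data positions = 1⊕0⊕0⊕0⊕0⊕0⊕0 = 1
p4 (pos 4,5,6,7,12,13,14,15): XOR of data positions = 0⊕0⊕0⊕0⊕1⊕0⊕0 = 1
p8 (pos 8,9,10,11,12,13,14,15): XOR of data positions = 0⊕0⊕0⊕0⊕1⊕0⊕0 = 1
Codeword: 011100010000100

011100010000100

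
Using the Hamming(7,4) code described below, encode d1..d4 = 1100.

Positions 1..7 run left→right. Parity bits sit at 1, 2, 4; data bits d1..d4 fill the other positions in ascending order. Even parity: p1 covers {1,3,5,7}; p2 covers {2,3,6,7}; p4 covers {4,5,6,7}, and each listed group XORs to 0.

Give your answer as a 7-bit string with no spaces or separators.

0111100

Place data at non-parity positions: p1 p2 1 p4 1 0 0
p1 (pos 1,3,5,7): XOR of data positions = 1⊕1⊕0 = 0
p2 (pos 2,3,6,7): XOR of data positions = 1⊕0⊕0 = 1
p4 (pos 4,5,6,7): XOR of data positions = 1⊕0⊕0 = 1
Codeword: 0111100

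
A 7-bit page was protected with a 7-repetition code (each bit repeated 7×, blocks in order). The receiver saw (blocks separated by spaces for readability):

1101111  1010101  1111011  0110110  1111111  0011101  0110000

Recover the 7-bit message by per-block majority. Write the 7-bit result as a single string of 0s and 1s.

Block 1 (1101111): 6 ones → 1
Block 2 (1010101): 4 ones → 1
Block 3 (1111011): 6 ones → 1
Block 4 (0110110): 4 ones → 1
Block 5 (1111111): 7 ones → 1
Block 6 (0011101): 4 ones → 1
Block 7 (0110000): 2 ones → 0

1111110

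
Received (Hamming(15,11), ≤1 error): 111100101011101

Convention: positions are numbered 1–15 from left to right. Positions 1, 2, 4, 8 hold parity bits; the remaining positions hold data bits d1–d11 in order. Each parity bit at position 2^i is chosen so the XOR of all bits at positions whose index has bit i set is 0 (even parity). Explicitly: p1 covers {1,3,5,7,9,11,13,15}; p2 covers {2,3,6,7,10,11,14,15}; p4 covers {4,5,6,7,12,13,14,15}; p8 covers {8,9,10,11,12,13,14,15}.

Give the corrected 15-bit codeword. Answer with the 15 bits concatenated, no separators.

111100101011100

s1 (pos 1,3,5,7,9,11,13,15): 1⊕1⊕0⊕1⊕1⊕1⊕1⊕1 = 1
s2 (pos 2,3,6,7,10,11,14,15): 1⊕1⊕0⊕1⊕0⊕1⊕0⊕1 = 1
s4 (pos 4,5,6,7,12,13,14,15): 1⊕0⊕0⊕1⊕1⊕1⊕0⊕1 = 1
s8 (pos 8,9,10,11,12,13,14,15): 0⊕1⊕0⊕1⊕1⊕1⊕0⊕1 = 1
Syndrome s8…s1 = 1111 → error at position 15.
Flip position 15: 111100101011101 → 111100101011100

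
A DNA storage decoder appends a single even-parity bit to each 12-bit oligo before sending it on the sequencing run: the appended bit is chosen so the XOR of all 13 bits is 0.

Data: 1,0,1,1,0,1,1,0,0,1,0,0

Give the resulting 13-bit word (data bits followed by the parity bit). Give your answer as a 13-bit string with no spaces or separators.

XOR of the 12 data bits: 1⊕0⊕1⊕1⊕0⊕1⊕1⊕0⊕0⊕1⊕0⊕0 = 0
Parity bit = 0 (so all 13 bits XOR to 0).

1011011001000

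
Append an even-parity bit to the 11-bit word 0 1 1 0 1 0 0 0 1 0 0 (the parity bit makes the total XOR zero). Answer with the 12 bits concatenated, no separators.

XOR of the 11 data bits: 0⊕1⊕1⊕0⊕1⊕0⊕0⊕0⊕1⊕0⊕0 = 0
Parity bit = 0 (so all 12 bits XOR to 0).

011010001000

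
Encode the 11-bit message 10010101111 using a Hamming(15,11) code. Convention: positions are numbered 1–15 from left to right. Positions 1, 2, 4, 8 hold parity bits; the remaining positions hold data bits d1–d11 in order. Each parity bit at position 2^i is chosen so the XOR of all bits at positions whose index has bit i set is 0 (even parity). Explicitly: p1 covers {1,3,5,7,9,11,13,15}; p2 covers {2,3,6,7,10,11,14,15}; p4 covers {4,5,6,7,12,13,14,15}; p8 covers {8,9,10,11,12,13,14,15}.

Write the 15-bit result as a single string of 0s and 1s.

Place data at non-parity positions: p1 p2 1 p4 0 0 1 p8 0 1 0 1 1 1 1
p1 (pos 1,3,5,7,9,11,13,15): XOR of data positions = 1⊕0⊕1⊕0⊕0⊕1⊕1 = 0
p2 (pos 2,3,6,7,10,11,14,15): XOR of data positions = 1⊕0⊕1⊕1⊕0⊕1⊕1 = 1
p4 (pos 4,5,6,7,12,13,14,15): XOR of data positions = 0⊕0⊕1⊕1⊕1⊕1⊕1 = 1
p8 (pos 8,9,10,11,12,13,14,15): XOR of data positions = 0⊕1⊕0⊕1⊕1⊕1⊕1 = 1
Codeword: 011100110101111

011100110101111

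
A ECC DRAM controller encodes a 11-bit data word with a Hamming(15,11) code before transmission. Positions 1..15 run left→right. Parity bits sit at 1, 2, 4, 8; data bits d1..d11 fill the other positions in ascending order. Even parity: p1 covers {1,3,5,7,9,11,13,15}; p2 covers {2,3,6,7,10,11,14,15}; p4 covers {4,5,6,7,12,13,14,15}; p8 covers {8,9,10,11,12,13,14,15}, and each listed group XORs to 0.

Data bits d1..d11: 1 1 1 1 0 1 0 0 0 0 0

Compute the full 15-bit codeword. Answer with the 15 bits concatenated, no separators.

101111110100000

Place data at non-parity positions: p1 p2 1 p4 1 1 1 p8 0 1 0 0 0 0 0
p1 (pos 1,3,5,7,9,11,13,15): XOR of data positions = 1⊕1⊕1⊕0⊕0⊕0⊕0 = 1
p2 (pos 2,3,6,7,10,11,14,15): XOR of data positions = 1⊕1⊕1⊕1⊕0⊕0⊕0 = 0
p4 (pos 4,5,6,7,12,13,14,15): XOR of data positions = 1⊕1⊕1⊕0⊕0⊕0⊕0 = 1
p8 (pos 8,9,10,11,12,13,14,15): XOR of data positions = 0⊕1⊕0⊕0⊕0⊕0⊕0 = 1
Codeword: 101111110100000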